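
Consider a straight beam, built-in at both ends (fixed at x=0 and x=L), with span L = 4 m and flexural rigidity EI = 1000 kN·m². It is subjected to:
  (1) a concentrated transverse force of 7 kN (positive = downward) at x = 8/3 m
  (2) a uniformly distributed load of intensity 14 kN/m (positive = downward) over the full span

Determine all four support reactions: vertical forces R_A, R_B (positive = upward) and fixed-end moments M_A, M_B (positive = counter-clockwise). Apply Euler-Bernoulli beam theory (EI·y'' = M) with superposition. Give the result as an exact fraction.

R_A = 805/27 kN, M_A = 560/27 kN·m, R_B = 896/27 kN, M_B = -616/27 kN·m

Load 1 — point force P=7 kN at a=8/3 m (b=L-a=4/3):
  R_A = Pb²(3a+b)/L³ = 7·(4/3)²·(3·(8/3)+(4/3))/4³ = 49/27 kN
  M_A = Pab²/L² = 7·(8/3)·(4/3)²/4² = 56/27 kN·m
  R_B = Pa²(a+3b)/L³ = 7·(8/3)²·((8/3)+3·(4/3))/4³ = 140/27 kN
  M_B = -Pa²b/L² = -7·(8/3)²·(4/3)/4² = -112/27 kN·m
Load 2 — uniform load w=14 kN/m over full span:
  R_A = wL/2 = 14·4/2 = 28 kN
  M_A = wL²/12 = 14·4²/12 = 56/3 kN·m
  R_B = wL/2 = 14·4/2 = 28 kN
  M_B = -wL²/12 = -14·4²/12 = -56/3 kN·m
Superposition: R_A = 805/27 kN, M_A = 560/27 kN·m, R_B = 896/27 kN, M_B = -616/27 kN·m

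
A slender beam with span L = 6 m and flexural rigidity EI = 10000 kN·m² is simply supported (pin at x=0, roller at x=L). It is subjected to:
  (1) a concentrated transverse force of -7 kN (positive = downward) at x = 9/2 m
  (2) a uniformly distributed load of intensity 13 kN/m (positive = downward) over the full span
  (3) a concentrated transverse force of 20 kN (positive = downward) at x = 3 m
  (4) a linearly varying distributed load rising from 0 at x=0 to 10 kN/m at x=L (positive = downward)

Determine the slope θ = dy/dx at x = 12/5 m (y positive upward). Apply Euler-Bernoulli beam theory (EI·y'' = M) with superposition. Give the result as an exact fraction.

θ(12/5) = -246129/40000000 rad

Load 1 — point force P=-7 kN at a=9/2 m (b=L-a=3/2):
  θ_1 = -Pb(L²-b²-3x²)/(6LEI)  [x≤a] = -(-7)·(3/2)·(6²-(3/2)²-3·(12/5)²)/(6·6·10000) = 3843/8000000 rad
Load 2 — uniform load w=13 kN/m over full span:
  θ_2 = -w(L³-6Lx²+4x³)/(24EI) = -13·(6³-6·6·(12/5)²+4·(12/5)³)/(24·10000) = -4329/1250000 rad
Load 3 — point force P=20 kN at a=3 m (b=L-a=3):
  θ_3 = -Pb(L²-b²-3x²)/(6LEI)  [x≤a] = -20·3·(6²-3²-3·(12/5)²)/(6·6·10000) = -81/50000 rad
Load 4 — triangular load w₀=10 kN/m (0→w₀ over full span):
  θ_4 = -w₀(7L⁴-30L²x²+15x⁴)/(360LEI) = -10·(7·6⁴-30·6²·(12/5)²+15·(12/5)⁴)/(360·6·10000) = -969/625000 rad
Superposition: θ = Σ θ_i = -246129/40000000 rad ≈ -0.006153 rad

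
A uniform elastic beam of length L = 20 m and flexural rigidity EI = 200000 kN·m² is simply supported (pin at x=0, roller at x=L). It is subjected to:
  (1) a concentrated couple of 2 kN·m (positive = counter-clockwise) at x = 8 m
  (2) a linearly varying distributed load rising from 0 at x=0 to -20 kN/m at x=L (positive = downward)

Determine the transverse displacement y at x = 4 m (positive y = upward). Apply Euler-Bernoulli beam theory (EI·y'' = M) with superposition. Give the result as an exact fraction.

y(4) = 11011/187500 m

Load 1 — applied couple M₀=2 kN·m at a=8 m (b=L-a=12):
  y_1 = (M₀x³/(6L)+C₁x)/EI  [x≤a] with C₁=M₀(3b²-L²)/(6L)=8/15 = (2·4³/(6·20)+(8/15)·4)/200000 = 1/62500 m
Load 2 — triangular load w₀=-20 kN/m (0→w₀ over full span):
  y_2 = -w₀x(7L⁴-10L²x²+3x⁴)/(360LEI) = -(-20)·4·(7·20⁴-10·20²·4²+3·4⁴)/(360·20·200000) = 2752/46875 m
Superposition: y = Σ y_i = 11011/187500 m ≈ 0.058725 m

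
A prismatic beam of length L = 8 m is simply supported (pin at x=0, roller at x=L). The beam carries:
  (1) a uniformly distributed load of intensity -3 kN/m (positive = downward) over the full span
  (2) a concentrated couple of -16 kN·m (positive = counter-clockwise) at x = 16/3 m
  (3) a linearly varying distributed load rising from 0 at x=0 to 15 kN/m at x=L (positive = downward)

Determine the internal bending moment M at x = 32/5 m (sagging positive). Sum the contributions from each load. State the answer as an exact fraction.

Load 1 — uniform load w=-3 kN/m over full span:
  M_1 = wx(L-x)/2 = (-3)·(32/5)·(8-(32/5))/2 = -384/25 kN·m
Load 2 — applied couple M₀=-16 kN·m at a=16/3 m (b=L-a=8/3):
  M_2 = M₀x/L - M₀  [x>a] = (-16)·(32/5)/8 - (-16) = 16/5 kN·m
Load 3 — triangular load w₀=15 kN/m (0→w₀ over full span):
  M_3 = w₀Lx/6 - w₀x³/(6L) = 15·8·(32/5)/6 - 15·(32/5)³/(6·8) = 1152/25 kN·m
Superposition: M = Σ M_i = 848/25 kN·m ≈ 33.920000 kN·m

M(32/5) = 848/25 kN·m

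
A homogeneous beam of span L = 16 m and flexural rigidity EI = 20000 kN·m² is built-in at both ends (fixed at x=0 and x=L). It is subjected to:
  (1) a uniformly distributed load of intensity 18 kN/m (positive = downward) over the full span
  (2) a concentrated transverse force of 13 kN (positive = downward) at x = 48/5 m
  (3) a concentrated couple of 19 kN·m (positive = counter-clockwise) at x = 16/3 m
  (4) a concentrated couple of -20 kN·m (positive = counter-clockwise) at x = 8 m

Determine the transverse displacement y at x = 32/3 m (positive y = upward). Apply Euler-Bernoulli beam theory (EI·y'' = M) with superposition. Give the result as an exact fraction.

y(32/3) = -2481176/18984375 m

Load 1 — uniform load w=18 kN/m over full span:
  y_1 = -wx²(L-x)²/(24EI) = -18·(32/3)²·(16-(32/3))²/(24·20000) = -2048/16875 m
Load 2 — point force P=13 kN at a=48/5 m (b=L-a=32/5):
  y_2 = -Pa²(L-x)²(3bL-(3b+a)(L-x))/(6L³EI)  [x>a] = -13·(48/5)²·(16-(32/3))²·(3·(32/5)·16-(3·(32/5)+(48/5))·(16-(32/3)))/(6·16³·20000) = -832/78125 m
Load 3 — applied couple M₀=19 kN·m at a=16/3 m (b=L-a=32/3):
  y_3 = (R_Ax³/6 - M_Ax²/2 - M₀(x-a)²/2)/EI  [x>a] with R_A=19/12, M_A=0 = ((19/12)·(32/3)³/6 - 0·(32/3)²/2 - 19·((32/3)-(16/3))²/2)/20000 = 76/30375 m
Load 4 — applied couple M₀=-20 kN·m at a=8 m (b=L-a=8):
  y_4 = (R_Ax³/6 - M_Ax²/2 - M₀(x-a)²/2)/EI  [x>a] with R_A=-15/8, M_A=-5 = ((-15/8)·(32/3)³/6 - (-5)·(32/3)²/2 - (-20)·((32/3)-8)²/2)/20000 = -4/3375 m
Superposition: y = Σ y_i = -2481176/18984375 m ≈ -0.130696 m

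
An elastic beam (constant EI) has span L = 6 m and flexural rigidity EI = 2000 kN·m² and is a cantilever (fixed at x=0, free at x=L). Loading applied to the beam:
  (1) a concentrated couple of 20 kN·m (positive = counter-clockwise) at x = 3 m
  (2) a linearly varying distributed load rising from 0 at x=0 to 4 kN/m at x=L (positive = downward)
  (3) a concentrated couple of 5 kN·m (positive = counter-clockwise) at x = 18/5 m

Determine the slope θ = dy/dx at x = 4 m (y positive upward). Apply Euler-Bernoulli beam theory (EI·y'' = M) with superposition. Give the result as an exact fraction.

Load 1 — applied couple M₀=20 kN·m at a=3 m (b=L-a=3):
  θ_1 = M₀a/EI  [x>a] = 20·3/2000 = 3/100 rad
Load 2 — triangular load w₀=4 kN/m (0→w₀ over full span):
  θ_2 = (w₀Lx²/4-w₀L²x/3-w₀x⁴/(24L))/EI = (4·6·4²/4-4·6²·4/3-4·4⁴/(24·6))/2000 = -58/1125 rad
Load 3 — applied couple M₀=5 kN·m at a=18/5 m (b=L-a=12/5):
  θ_3 = M₀a/EI  [x>a] = 5·(18/5)/2000 = 9/1000 rad
Superposition: θ = Σ θ_i = -113/9000 rad ≈ -0.012556 rad

θ(4) = -113/9000 rad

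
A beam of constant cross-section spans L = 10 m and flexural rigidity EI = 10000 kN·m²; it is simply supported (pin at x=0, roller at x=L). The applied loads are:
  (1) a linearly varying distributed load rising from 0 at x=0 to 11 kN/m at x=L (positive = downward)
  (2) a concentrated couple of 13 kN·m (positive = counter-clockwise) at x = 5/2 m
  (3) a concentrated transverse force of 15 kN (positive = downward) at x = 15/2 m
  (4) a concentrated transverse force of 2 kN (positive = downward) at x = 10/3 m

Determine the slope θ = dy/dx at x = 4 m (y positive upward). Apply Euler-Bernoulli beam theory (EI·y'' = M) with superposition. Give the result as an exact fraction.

θ(4) = -269249/25920000 rad

Load 1 — triangular load w₀=11 kN/m (0→w₀ over full span):
  θ_1 = -w₀(7L⁴-30L²x²+15x⁴)/(360LEI) = -11·(7·10⁴-30·10²·4²+15·4⁴)/(360·10·10000) = -3553/450000 rad
Load 2 — applied couple M₀=13 kN·m at a=5/2 m (b=L-a=15/2):
  θ_2 = (M₀x²/(2L)-M₀(x-a)+C₁)/EI  [x>a] with C₁=M₀(3b²-L²)/(6L)=715/48 = (13·4²/(2·10)-13·(4-(5/2))+(715/48))/10000 = 1391/2400000 rad
Load 3 — point force P=15 kN at a=15/2 m (b=L-a=5/2):
  θ_3 = -Pb(L²-b²-3x²)/(6LEI)  [x≤a] = -15·(5/2)·(10²-(5/2)²-3·4²)/(6·10·10000) = -183/64000 rad
Load 4 — point force P=2 kN at a=10/3 m (b=L-a=20/3):
  θ_4 = -Pa(2L²-6Lx+3x²+a²)/(6LEI)  [x>a] = -2·(10/3)·(2·10²-6·10·4+3·4²+(10/3)²)/(6·10·10000) = -43/202500 rad
Superposition: θ = Σ θ_i = -269249/25920000 rad ≈ -0.010388 rad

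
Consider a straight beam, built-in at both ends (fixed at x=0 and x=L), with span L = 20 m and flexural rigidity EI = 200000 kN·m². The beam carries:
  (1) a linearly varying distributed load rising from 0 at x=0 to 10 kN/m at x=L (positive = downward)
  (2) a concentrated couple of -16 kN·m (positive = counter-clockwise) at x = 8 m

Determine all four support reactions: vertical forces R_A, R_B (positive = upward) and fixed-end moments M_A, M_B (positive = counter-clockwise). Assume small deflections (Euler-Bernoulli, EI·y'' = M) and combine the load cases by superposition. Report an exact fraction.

R_A = 3606/125 kN, M_A = 9856/75 kN·m, R_B = 8894/125 kN, M_B = -5128/25 kN·m

Load 1 — triangular load w₀=10 kN/m (0→w₀ over full span):
  R_A = 3w₀L/20 = 3·10·20/20 = 30 kN
  M_A = w₀L²/30 = 10·20²/30 = 400/3 kN·m
  R_B = 7w₀L/20 = 7·10·20/20 = 70 kN
  M_B = -w₀L²/20 = -10·20²/20 = -200 kN·m
Load 2 — applied couple M₀=-16 kN·m at a=8 m (b=L-a=12):
  R_A = 6M₀ab/L³ = 6·(-16)·8·12/20³ = -144/125 kN
  M_A = M₀b(2a-b)/L² = (-16)·12·(2·8-12)/20² = -48/25 kN·m
  R_B = -6M₀ab/L³ = -6·(-16)·8·12/20³ = 144/125 kN
  M_B = M₀a(2b-a)/L² = (-16)·8·(2·12-8)/20² = -128/25 kN·m
Superposition: R_A = 3606/125 kN, M_A = 9856/75 kN·m, R_B = 8894/125 kN, M_B = -5128/25 kN·m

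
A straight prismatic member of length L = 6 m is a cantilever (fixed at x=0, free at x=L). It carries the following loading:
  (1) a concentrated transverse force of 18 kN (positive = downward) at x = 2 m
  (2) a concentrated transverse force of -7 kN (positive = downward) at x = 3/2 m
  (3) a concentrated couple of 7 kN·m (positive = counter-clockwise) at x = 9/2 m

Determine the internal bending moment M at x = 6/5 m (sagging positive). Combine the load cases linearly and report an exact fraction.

Load 1 — point force P=18 kN at a=2 m (b=L-a=4):
  M_1 = -P(a-x)  [x≤a] = -18·(2-(6/5)) = -72/5 kN·m
Load 2 — point force P=-7 kN at a=3/2 m (b=L-a=9/2):
  M_2 = -P(a-x)  [x≤a] = -(-7)·((3/2)-(6/5)) = 21/10 kN·m
Load 3 — applied couple M₀=7 kN·m at a=9/2 m (b=L-a=3/2):
  M_3 = M₀  [x≤a] = 7 = 7 kN·m
Superposition: M = Σ M_i = -53/10 kN·m ≈ -5.300000 kN·m

M(6/5) = -53/10 kN·m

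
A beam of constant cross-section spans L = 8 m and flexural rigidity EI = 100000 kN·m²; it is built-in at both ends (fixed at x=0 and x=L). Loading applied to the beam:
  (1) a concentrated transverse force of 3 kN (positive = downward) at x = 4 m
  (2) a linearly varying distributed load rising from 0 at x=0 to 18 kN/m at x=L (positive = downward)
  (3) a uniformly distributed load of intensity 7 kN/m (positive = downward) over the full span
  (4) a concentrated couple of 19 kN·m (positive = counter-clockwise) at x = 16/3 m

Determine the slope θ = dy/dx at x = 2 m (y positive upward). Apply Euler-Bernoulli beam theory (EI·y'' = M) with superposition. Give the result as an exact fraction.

Load 1 — point force P=3 kN at a=4 m (b=L-a=4):
  θ_1 = -Pb²x(2aL-(3a+b)x)/(2L³EI)  [x≤a] = -3·4²·2·(2·4·8-(3·4+4)·2)/(2·8³·100000) = -3/100000 rad
Load 2 — triangular load w₀=18 kN/m (0→w₀ over full span):
  θ_2 = -w₀(2x(L-x)(L-2x)(x+2L)+x²(L-x)²)/(120LEI) = -18·(2·2·(8-2)·(8-2·2)·(2+2·8)+2²·(8-2)²)/(120·8·100000) = -351/1000000 rad
Load 3 — uniform load w=7 kN/m over full span:
  θ_3 = -wx(L-x)(L-2x)/(12EI) = -7·2·(8-2)·(8-2·2)/(12·100000) = -7/25000 rad
Load 4 — applied couple M₀=19 kN·m at a=16/3 m (b=L-a=8/3):
  θ_4 = (R_Ax²/2 - M_Ax)/EI  [x≤a] with R_A=19/6, M_A=19/3 = ((19/6)·2²/2 - (19/3)·2)/100000 = -19/300000 rad
Superposition: θ = Σ θ_i = -2173/3000000 rad ≈ -0.000724 rad

θ(2) = -2173/3000000 rad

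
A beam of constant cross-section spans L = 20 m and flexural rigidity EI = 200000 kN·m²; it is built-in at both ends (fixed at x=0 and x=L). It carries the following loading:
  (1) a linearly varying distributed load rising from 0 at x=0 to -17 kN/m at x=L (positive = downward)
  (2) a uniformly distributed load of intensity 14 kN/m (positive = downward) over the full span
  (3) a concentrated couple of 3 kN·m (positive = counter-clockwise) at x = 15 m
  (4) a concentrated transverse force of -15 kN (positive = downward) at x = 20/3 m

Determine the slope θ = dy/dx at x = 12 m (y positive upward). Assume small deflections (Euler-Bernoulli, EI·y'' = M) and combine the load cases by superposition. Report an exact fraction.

Load 1 — triangular load w₀=-17 kN/m (0→w₀ over full span):
  θ_1 = -w₀(2x(L-x)(L-2x)(x+2L)+x²(L-x)²)/(120LEI) = -(-17)·(2·12·(20-12)·(20-2·12)·(12+2·20)+12²·(20-12)²)/(120·20·200000) = -17/15625 rad
Load 2 — uniform load w=14 kN/m over full span:
  θ_2 = -wx(L-x)(L-2x)/(12EI) = -14·12·(20-12)·(20-2·12)/(12·200000) = 7/3125 rad
Load 3 — applied couple M₀=3 kN·m at a=15 m (b=L-a=5):
  θ_3 = (R_Ax²/2 - M_Ax)/EI  [x≤a] with R_A=27/160, M_A=15/16 = ((27/160)·12²/2 - (15/16)·12)/200000 = 9/2000000 rad
Load 4 — point force P=-15 kN at a=20/3 m (b=L-a=40/3):
  θ_4 = Pa²(L-x)(2bL-(3b+a)(L-x))/(2L³EI)  [x>a] = (-15)·(20/3)²·(20-12)·(2·(40/3)·20-(3·(40/3)+(20/3))·(20-12))/(2·20³·200000) = -1/3750 rad
Superposition: θ = Σ θ_i = 5339/6000000 rad ≈ 0.000890 rad

θ(12) = 5339/6000000 rad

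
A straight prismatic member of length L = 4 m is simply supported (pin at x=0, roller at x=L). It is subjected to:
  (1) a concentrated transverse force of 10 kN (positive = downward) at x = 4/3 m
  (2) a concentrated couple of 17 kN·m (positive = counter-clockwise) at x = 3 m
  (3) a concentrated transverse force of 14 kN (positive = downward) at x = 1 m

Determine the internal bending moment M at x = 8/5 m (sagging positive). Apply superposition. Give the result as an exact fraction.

Load 1 — point force P=10 kN at a=4/3 m (b=L-a=8/3):
  M_1 = Pa(L-x)/L  [x>a] = 10·(4/3)·(4-(8/5))/4 = 8 kN·m
Load 2 — applied couple M₀=17 kN·m at a=3 m (b=L-a=1):
  M_2 = M₀x/L  [x≤a] = 17·(8/5)/4 = 34/5 kN·m
Load 3 — point force P=14 kN at a=1 m (b=L-a=3):
  M_3 = Pa(L-x)/L  [x>a] = 14·1·(4-(8/5))/4 = 42/5 kN·m
Superposition: M = Σ M_i = 116/5 kN·m ≈ 23.200000 kN·m

M(8/5) = 116/5 kN·m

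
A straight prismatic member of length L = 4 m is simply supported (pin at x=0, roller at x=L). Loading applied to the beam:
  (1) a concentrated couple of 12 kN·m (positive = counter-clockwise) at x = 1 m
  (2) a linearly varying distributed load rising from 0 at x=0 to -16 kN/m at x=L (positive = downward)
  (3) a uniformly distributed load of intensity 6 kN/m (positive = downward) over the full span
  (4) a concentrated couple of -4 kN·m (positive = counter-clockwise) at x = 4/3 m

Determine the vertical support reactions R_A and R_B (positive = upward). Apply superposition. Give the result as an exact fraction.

Load 1 — applied couple M₀=12 kN·m at a=1 m (b=L-a=3):
  R_A = M₀/L = 12/4 = 3 kN
  R_B = -M₀/L = -12/4 = -3 kN
Load 2 — triangular load w₀=-16 kN/m (0→w₀ over full span):
  R_A = w₀L/6 = (-16)·4/6 = -32/3 kN
  R_B = w₀L/3 = (-16)·4/3 = -64/3 kN
Load 3 — uniform load w=6 kN/m over full span:
  R_A = wL/2 = 6·4/2 = 12 kN
  R_B = wL/2 = 6·4/2 = 12 kN
Load 4 — applied couple M₀=-4 kN·m at a=4/3 m (b=L-a=8/3):
  R_A = M₀/L = (-4)/4 = -1 kN
  R_B = -M₀/L = -(-4)/4 = 1 kN
Superposition: R_A = 10/3 kN, R_B = -34/3 kN

R_A = 10/3 kN, R_B = -34/3 kN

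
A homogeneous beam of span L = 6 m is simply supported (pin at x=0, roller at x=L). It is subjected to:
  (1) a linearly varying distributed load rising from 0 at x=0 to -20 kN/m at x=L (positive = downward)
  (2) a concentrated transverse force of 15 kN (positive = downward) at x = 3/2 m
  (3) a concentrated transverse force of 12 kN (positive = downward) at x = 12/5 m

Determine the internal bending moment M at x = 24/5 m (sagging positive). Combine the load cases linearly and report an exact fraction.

Load 1 — triangular load w₀=-20 kN/m (0→w₀ over full span):
  M_1 = w₀Lx/6 - w₀x³/(6L) = (-20)·6·(24/5)/6 - (-20)·(24/5)³/(6·6) = -864/25 kN·m
Load 2 — point force P=15 kN at a=3/2 m (b=L-a=9/2):
  M_2 = Pa(L-x)/L  [x>a] = 15·(3/2)·(6-(24/5))/6 = 9/2 kN·m
Load 3 — point force P=12 kN at a=12/5 m (b=L-a=18/5):
  M_3 = Pa(L-x)/L  [x>a] = 12·(12/5)·(6-(24/5))/6 = 144/25 kN·m
Superposition: M = Σ M_i = -243/10 kN·m ≈ -24.300000 kN·m

M(24/5) = -243/10 kN·m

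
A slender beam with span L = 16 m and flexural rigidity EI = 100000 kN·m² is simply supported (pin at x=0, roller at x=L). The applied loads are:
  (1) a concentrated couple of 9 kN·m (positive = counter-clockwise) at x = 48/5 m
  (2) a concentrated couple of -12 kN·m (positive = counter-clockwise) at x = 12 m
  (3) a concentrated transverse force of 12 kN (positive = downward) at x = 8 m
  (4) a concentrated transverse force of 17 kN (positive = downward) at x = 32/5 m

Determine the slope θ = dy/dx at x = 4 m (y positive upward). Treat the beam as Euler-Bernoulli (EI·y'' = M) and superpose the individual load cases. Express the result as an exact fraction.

Load 1 — applied couple M₀=9 kN·m at a=48/5 m (b=L-a=32/5):
  θ_1 = (M₀x²/(2L)+C₁)/EI  [x≤a] with C₁=M₀(3b²-L²)/(6L)=-312/25 = (9·4²/(2·16)+(-312/25))/100000 = -399/5000000 rad
Load 2 — applied couple M₀=-12 kN·m at a=12 m (b=L-a=4):
  θ_2 = (M₀x²/(2L)+C₁)/EI  [x≤a] with C₁=M₀(3b²-L²)/(6L)=26 = ((-12)·4²/(2·16)+26)/100000 = 1/5000 rad
Load 3 — point force P=12 kN at a=8 m (b=L-a=8):
  θ_3 = -Pb(L²-b²-3x²)/(6LEI)  [x≤a] = -12·8·(16²-8²-3·4²)/(6·16·100000) = -9/6250 rad
Load 4 — point force P=17 kN at a=32/5 m (b=L-a=48/5):
  θ_4 = -Pb(L²-b²-3x²)/(6LEI)  [x≤a] = -17·(48/5)·(16²-(48/5)²-3·4²)/(6·16·100000) = -3077/1562500 rad
Superposition: θ = Σ θ_i = -82227/25000000 rad ≈ -0.003289 rad

θ(4) = -82227/25000000 rad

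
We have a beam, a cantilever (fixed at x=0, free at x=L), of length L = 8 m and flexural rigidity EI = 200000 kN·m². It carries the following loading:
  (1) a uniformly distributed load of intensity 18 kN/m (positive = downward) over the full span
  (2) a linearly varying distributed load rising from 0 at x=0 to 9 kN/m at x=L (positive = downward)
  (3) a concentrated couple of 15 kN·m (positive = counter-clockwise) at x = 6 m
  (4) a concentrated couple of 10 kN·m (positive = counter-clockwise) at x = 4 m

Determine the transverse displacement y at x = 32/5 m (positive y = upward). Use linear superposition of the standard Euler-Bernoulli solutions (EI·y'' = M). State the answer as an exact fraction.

Load 1 — uniform load w=18 kN/m over full span:
  y_1 = -wx²(x²-4Lx+6L²)/(24EI) = -18·(32/5)²·((32/5)²-4·8·(32/5)+6·8²)/(24·200000) = -66048/1953125 m
Load 2 — triangular load w₀=9 kN/m (0→w₀ over full span):
  y_2 = (w₀Lx³/12-w₀L²x²/6-w₀x⁵/(120L))/EI = (9·8·(32/5)³/12-9·8²·(32/5)²/6-9·(32/5)⁵/(120·8))/200000 = -600576/48828125 m
Load 3 — applied couple M₀=15 kN·m at a=6 m (b=L-a=2):
  y_3 = M₀a(2x-a)/(2EI)  [x>a] = 15·6·(2·(32/5)-6)/(2·200000) = 153/100000 m
Load 4 — applied couple M₀=10 kN·m at a=4 m (b=L-a=4):
  y_4 = M₀a(2x-a)/(2EI)  [x>a] = 10·4·(2·(32/5)-4)/(2·200000) = 11/12500 m
Superposition: y = Σ y_i = -68291207/1562500000 m ≈ -0.043706 m

y(32/5) = -68291207/1562500000 m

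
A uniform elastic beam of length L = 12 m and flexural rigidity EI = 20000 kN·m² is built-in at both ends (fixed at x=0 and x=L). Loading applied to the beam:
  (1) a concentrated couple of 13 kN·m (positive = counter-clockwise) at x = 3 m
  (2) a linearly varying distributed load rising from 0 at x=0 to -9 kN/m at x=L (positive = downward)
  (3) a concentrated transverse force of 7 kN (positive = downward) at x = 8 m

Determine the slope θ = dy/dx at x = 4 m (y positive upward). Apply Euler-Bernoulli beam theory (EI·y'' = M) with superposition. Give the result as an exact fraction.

θ(4) = 12779/5400000 rad

Load 1 — applied couple M₀=13 kN·m at a=3 m (b=L-a=9):
  θ_1 = (R_Ax²/2 - M_Ax - M₀(x-a))/EI  [x>a] with R_A=39/32, M_A=-39/16 = ((39/32)·4²/2 - (-39/16)·4 - 13·(4-3))/20000 = 13/40000 rad
Load 2 — triangular load w₀=-9 kN/m (0→w₀ over full span):
  θ_2 = -w₀(2x(L-x)(L-2x)(x+2L)+x²(L-x)²)/(120LEI) = -(-9)·(2·4·(12-4)·(12-2·4)·(4+2·12)+4²·(12-4)²)/(120·12·20000) = 8/3125 rad
Load 3 — point force P=7 kN at a=8 m (b=L-a=4):
  θ_3 = -Pb²x(2aL-(3a+b)x)/(2L³EI)  [x≤a] = -7·4²·4·(2·8·12-(3·8+4)·4)/(2·12³·20000) = -7/13500 rad
Superposition: θ = Σ θ_i = 12779/5400000 rad ≈ 0.002366 rad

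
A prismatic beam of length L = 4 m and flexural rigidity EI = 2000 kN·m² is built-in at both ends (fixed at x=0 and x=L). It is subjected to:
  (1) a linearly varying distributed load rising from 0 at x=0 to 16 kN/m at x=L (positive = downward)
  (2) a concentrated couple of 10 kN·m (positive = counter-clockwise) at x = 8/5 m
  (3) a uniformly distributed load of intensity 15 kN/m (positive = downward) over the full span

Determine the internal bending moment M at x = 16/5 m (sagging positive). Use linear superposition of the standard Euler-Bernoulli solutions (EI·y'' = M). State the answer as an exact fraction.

M(16/5) = -52/375 kN·m

Load 1 — triangular load w₀=16 kN/m (0→w₀ over full span):
  M_1 = 3w₀Lx/20 - w₀L²/30 - w₀x³/(6L) = 3·16·4·(16/5)/20 - 16·4²/30 - 16·(16/5)³/(6·4) = 128/375 kN·m
Load 2 — applied couple M₀=10 kN·m at a=8/5 m (b=L-a=12/5):
  M_2 = R_Ax - M_A - M₀  [x>a] with R_A=18/5, M_A=6/5 = (18/5)·(16/5) - (6/5) - 10 = 8/25 kN·m
Load 3 — uniform load w=15 kN/m over full span:
  M_3 = wLx/2 - wL²/12 - wx²/2 = 15·4·(16/5)/2 - 15·4²/12 - 15·(16/5)²/2 = -4/5 kN·m
Superposition: M = Σ M_i = -52/375 kN·m ≈ -0.138667 kN·m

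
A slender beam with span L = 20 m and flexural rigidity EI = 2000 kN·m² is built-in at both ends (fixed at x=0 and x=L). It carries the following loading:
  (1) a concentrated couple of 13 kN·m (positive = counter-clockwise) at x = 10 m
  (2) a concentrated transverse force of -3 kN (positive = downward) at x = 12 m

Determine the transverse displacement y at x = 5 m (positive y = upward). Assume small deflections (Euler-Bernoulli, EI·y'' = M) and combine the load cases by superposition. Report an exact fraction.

y(5) = 19/1280 m

Load 1 — applied couple M₀=13 kN·m at a=10 m (b=L-a=10):
  y_1 = (R_Ax³/6 - M_Ax²/2)/EI  [x≤a] with R_A=39/40, M_A=13/4 = ((39/40)·5³/6 - (13/4)·5²/2)/2000 = -13/1280 m
Load 2 — point force P=-3 kN at a=12 m (b=L-a=8):
  y_2 = -Pb²x²(3aL-(3a+b)x)/(6L³EI)  [x≤a] = -(-3)·8²·5²·(3·12·20-(3·12+8)·5)/(6·20³·2000) = 1/40 m
Superposition: y = Σ y_i = 19/1280 m ≈ 0.014844 m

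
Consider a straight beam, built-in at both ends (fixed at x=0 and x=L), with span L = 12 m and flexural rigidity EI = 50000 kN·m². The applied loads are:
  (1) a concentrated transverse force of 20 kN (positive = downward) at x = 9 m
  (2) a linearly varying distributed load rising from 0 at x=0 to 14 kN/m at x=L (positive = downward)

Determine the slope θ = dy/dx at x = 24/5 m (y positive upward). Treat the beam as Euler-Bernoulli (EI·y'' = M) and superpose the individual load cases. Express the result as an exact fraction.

θ(24/5) = -23769/15625000 rad

Load 1 — point force P=20 kN at a=9 m (b=L-a=3):
  θ_1 = -Pb²x(2aL-(3a+b)x)/(2L³EI)  [x≤a] = -20·3²·(24/5)·(2·9·12-(3·9+3)·(24/5))/(2·12³·50000) = -9/25000 rad
Load 2 — triangular load w₀=14 kN/m (0→w₀ over full span):
  θ_2 = -w₀(2x(L-x)(L-2x)(x+2L)+x²(L-x)²)/(120LEI) = -14·(2·(24/5)·(12-(24/5))·(12-2·(24/5))·((24/5)+2·12)+(24/5)²·(12-(24/5))²)/(120·12·50000) = -2268/1953125 rad
Superposition: θ = Σ θ_i = -23769/15625000 rad ≈ -0.001521 rad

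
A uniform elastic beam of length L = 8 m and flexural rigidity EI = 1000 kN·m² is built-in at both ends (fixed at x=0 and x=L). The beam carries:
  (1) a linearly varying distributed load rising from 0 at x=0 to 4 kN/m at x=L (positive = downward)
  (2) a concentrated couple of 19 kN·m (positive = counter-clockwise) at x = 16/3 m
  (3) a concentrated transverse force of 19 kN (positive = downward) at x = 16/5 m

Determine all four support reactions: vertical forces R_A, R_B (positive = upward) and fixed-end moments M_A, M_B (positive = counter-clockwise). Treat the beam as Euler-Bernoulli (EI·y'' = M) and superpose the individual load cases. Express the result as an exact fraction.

R_A = 15209/750 kN, M_A = 13783/375 kN·m, R_B = 11041/750 kN, M_B = -3424/125 kN·m

Load 1 — triangular load w₀=4 kN/m (0→w₀ over full span):
  R_A = 3w₀L/20 = 3·4·8/20 = 24/5 kN
  M_A = w₀L²/30 = 4·8²/30 = 128/15 kN·m
  R_B = 7w₀L/20 = 7·4·8/20 = 56/5 kN
  M_B = -w₀L²/20 = -4·8²/20 = -64/5 kN·m
Load 2 — applied couple M₀=19 kN·m at a=16/3 m (b=L-a=8/3):
  R_A = 6M₀ab/L³ = 6·19·(16/3)·(8/3)/8³ = 19/6 kN
  M_A = M₀b(2a-b)/L² = 19·(8/3)·(2·(16/3)-(8/3))/8² = 19/3 kN·m
  R_B = -6M₀ab/L³ = -6·19·(16/3)·(8/3)/8³ = -19/6 kN
  M_B = M₀a(2b-a)/L² = 19·(16/3)·(2·(8/3)-(16/3))/8² = 0 kN·m
Load 3 — point force P=19 kN at a=16/5 m (b=L-a=24/5):
  R_A = Pb²(3a+b)/L³ = 19·(24/5)²·(3·(16/5)+(24/5))/8³ = 1539/125 kN
  M_A = Pab²/L² = 19·(16/5)·(24/5)²/8² = 2736/125 kN·m
  R_B = Pa²(a+3b)/L³ = 19·(16/5)²·((16/5)+3·(24/5))/8³ = 836/125 kN
  M_B = -Pa²b/L² = -19·(16/5)²·(24/5)/8² = -1824/125 kN·m
Superposition: R_A = 15209/750 kN, M_A = 13783/375 kN·m, R_B = 11041/750 kN, M_B = -3424/125 kN·m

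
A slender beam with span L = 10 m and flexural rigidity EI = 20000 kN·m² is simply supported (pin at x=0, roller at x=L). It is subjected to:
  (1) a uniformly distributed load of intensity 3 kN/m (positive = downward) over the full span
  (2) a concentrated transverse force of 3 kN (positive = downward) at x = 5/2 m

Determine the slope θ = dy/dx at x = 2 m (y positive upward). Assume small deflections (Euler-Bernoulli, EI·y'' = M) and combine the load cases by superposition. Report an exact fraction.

Load 1 — uniform load w=3 kN/m over full span:
  θ_1 = -w(L³-6Lx²+4x³)/(24EI) = -3·(10³-6·10·2²+4·2³)/(24·20000) = -99/20000 rad
Load 2 — point force P=3 kN at a=5/2 m (b=L-a=15/2):
  θ_2 = -Pb(L²-b²-3x²)/(6LEI)  [x≤a] = -3·(15/2)·(10²-(15/2)²-3·2²)/(6·10·20000) = -381/640000 rad
Superposition: θ = Σ θ_i = -3549/640000 rad ≈ -0.005545 rad

θ(2) = -3549/640000 rad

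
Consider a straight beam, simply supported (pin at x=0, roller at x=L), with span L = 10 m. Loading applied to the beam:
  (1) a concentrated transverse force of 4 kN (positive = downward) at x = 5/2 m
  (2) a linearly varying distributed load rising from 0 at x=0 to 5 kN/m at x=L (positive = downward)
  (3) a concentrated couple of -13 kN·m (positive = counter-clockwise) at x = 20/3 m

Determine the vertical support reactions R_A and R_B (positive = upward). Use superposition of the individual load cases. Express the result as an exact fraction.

Load 1 — point force P=4 kN at a=5/2 m (b=L-a=15/2):
  R_A = Pb/L = 4·(15/2)/10 = 3 kN
  R_B = Pa/L = 4·(5/2)/10 = 1 kN
Load 2 — triangular load w₀=5 kN/m (0→w₀ over full span):
  R_A = w₀L/6 = 5·10/6 = 25/3 kN
  R_B = w₀L/3 = 5·10/3 = 50/3 kN
Load 3 — applied couple M₀=-13 kN·m at a=20/3 m (b=L-a=10/3):
  R_A = M₀/L = (-13)/10 = -13/10 kN
  R_B = -M₀/L = -(-13)/10 = 13/10 kN
Superposition: R_A = 301/30 kN, R_B = 569/30 kN

R_A = 301/30 kN, R_B = 569/30 kN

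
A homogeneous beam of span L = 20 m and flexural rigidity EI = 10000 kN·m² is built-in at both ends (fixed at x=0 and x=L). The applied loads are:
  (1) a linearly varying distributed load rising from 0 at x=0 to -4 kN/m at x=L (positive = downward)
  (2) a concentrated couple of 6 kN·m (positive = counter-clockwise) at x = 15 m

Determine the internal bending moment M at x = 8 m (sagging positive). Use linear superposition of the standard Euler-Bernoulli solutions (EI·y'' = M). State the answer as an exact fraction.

Load 1 — triangular load w₀=-4 kN/m (0→w₀ over full span):
  M_1 = 3w₀Lx/20 - w₀L²/30 - w₀x³/(6L) = 3·(-4)·20·8/20 - (-4)·20²/30 - (-4)·8³/(6·20) = -128/5 kN·m
Load 2 — applied couple M₀=6 kN·m at a=15 m (b=L-a=5):
  M_2 = R_Ax - M_A  [x≤a] with R_A=27/80, M_A=15/8 = (27/80)·8 - (15/8) = 33/40 kN·m
Superposition: M = Σ M_i = -991/40 kN·m ≈ -24.775000 kN·m

M(8) = -991/40 kN·m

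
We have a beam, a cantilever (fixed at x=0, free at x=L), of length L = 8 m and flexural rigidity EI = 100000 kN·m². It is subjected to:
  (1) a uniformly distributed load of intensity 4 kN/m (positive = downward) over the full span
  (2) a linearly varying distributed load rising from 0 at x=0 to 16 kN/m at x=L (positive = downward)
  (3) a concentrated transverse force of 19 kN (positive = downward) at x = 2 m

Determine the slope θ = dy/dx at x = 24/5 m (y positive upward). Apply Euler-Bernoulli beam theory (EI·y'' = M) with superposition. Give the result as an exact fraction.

Load 1 — uniform load w=4 kN/m over full span:
  θ_1 = -wx(x²-3Lx+3L²)/(6EI) = -4·(24/5)·((24/5)²-3·8·(24/5)+3·8²)/(6·100000) = -1248/390625 rad
Load 2 — triangular load w₀=16 kN/m (0→w₀ over full span):
  θ_2 = (w₀Lx²/4-w₀L²x/3-w₀x⁴/(24L))/EI = (16·8·(24/5)²/4-16·8²·(24/5)/3-16·(24/5)⁴/(24·8))/100000 = -18464/1953125 rad
Load 3 — point force P=19 kN at a=2 m (b=L-a=6):
  θ_3 = -Pa²/(2EI)  [x>a] = -19·2²/(2·100000) = -19/50000 rad
Superposition: θ = Σ θ_i = -407139/31250000 rad ≈ -0.013028 rad

θ(24/5) = -407139/31250000 rad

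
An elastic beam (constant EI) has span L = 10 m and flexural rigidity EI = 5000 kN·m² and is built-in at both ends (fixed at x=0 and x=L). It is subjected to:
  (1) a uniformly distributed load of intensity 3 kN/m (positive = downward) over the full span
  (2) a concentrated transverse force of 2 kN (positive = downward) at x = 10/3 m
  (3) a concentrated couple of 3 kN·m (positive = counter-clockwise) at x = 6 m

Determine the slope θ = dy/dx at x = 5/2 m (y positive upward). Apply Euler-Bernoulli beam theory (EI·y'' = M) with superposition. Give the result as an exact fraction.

Load 1 — uniform load w=3 kN/m over full span:
  θ_1 = -wx(L-x)(L-2x)/(12EI) = -3·(5/2)·(10-(5/2))·(10-2·(5/2))/(12·5000) = -3/640 rad
Load 2 — point force P=2 kN at a=10/3 m (b=L-a=20/3):
  θ_2 = -Pb²x(2aL-(3a+b)x)/(2L³EI)  [x≤a] = -2·(20/3)²·(5/2)·(2·(10/3)·10-(3·(10/3)+(20/3))·(5/2))/(2·10³·5000) = -1/1800 rad
Load 3 — applied couple M₀=3 kN·m at a=6 m (b=L-a=4):
  θ_3 = (R_Ax²/2 - M_Ax)/EI  [x≤a] with R_A=54/125, M_A=24/25 = ((54/125)·(5/2)²/2 - (24/25)·(5/2))/5000 = -21/100000 rad
Superposition: θ = Σ θ_i = -19631/3600000 rad ≈ -0.005453 rad

θ(5/2) = -19631/3600000 rad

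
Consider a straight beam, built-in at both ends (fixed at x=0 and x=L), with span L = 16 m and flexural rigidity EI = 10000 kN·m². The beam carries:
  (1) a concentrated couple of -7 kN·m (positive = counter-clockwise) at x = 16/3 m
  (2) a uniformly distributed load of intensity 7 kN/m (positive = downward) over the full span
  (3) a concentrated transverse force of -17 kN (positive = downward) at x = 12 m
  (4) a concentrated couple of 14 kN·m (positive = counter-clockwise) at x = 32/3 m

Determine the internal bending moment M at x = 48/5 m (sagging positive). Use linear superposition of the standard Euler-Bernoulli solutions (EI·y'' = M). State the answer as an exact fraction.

Load 1 — applied couple M₀=-7 kN·m at a=16/3 m (b=L-a=32/3):
  M_1 = R_Ax - M_A - M₀  [x>a] with R_A=-7/12, M_A=0 = (-7/12)·(48/5) - 0 - (-7) = 7/5 kN·m
Load 2 — uniform load w=7 kN/m over full span:
  M_2 = wLx/2 - wL²/12 - wx²/2 = 7·16·(48/5)/2 - 7·16²/12 - 7·(48/5)²/2 = 4928/75 kN·m
Load 3 — point force P=-17 kN at a=12 m (b=L-a=4):
  M_3 = Pb²(3a+b)x/L³ - Pab²/L²  [x≤a] = (-17)·4²·(3·12+4)·(48/5)/16³ - (-17)·12·4²/16² = -51/4 kN·m
Load 4 — applied couple M₀=14 kN·m at a=32/3 m (b=L-a=16/3):
  M_4 = R_Ax - M_A  [x≤a] with R_A=7/6, M_A=14/3 = (7/6)·(48/5) - (14/3) = 98/15 kN·m
Superposition: M = Σ M_i = 6089/100 kN·m ≈ 60.890000 kN·m

M(48/5) = 6089/100 kN·m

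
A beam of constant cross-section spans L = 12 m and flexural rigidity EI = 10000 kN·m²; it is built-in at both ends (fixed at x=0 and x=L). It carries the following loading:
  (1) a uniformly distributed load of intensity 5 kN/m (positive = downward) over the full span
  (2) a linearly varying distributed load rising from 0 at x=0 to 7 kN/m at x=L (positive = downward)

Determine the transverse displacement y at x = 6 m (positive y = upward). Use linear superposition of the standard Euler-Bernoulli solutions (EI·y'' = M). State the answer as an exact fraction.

y(6) = -459/10000 m

Load 1 — uniform load w=5 kN/m over full span:
  y_1 = -wx²(L-x)²/(24EI) = -5·6²·(12-6)²/(24·10000) = -27/1000 m
Load 2 — triangular load w₀=7 kN/m (0→w₀ over full span):
  y_2 = -w₀x²(L-x)²(x+2L)/(120LEI) = -7·6²·(12-6)²·(6+2·12)/(120·12·10000) = -189/10000 m
Superposition: y = Σ y_i = -459/10000 m ≈ -0.045900 m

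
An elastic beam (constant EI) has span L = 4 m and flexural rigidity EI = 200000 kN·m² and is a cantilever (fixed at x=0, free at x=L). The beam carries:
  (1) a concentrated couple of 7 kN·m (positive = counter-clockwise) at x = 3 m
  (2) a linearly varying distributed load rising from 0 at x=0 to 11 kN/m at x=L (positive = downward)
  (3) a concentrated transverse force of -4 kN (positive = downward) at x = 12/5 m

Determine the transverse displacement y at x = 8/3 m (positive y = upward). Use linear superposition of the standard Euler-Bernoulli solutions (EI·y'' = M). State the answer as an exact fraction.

y(8/3) = -272689/569531250 m

Load 1 — applied couple M₀=7 kN·m at a=3 m (b=L-a=1):
  y_1 = M₀x²/(2EI)  [x≤a] = 7·(8/3)²/(2·200000) = 7/56250 m
Load 2 — triangular load w₀=11 kN/m (0→w₀ over full span):
  y_2 = (w₀Lx³/12-w₀L²x²/6-w₀x⁵/(120L))/EI = (11·4·(8/3)³/12-11·4²·(8/3)²/6-11·(8/3)⁵/(120·4))/200000 = -8096/11390625 m
Load 3 — point force P=-4 kN at a=12/5 m (b=L-a=8/5):
  y_3 = -Pa²(3x-a)/(6EI)  [x>a] = -(-4)·(12/5)²·(3·(8/3)-(12/5))/(6·200000) = 42/390625 m
Superposition: y = Σ y_i = -272689/569531250 m ≈ -0.000479 m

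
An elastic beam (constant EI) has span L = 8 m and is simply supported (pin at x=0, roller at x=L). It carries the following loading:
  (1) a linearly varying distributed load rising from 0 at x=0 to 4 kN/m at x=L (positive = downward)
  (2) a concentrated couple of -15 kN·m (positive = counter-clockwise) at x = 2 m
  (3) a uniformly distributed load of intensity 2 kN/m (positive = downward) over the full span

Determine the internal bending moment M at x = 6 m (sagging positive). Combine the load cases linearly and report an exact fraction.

Load 1 — triangular load w₀=4 kN/m (0→w₀ over full span):
  M_1 = w₀Lx/6 - w₀x³/(6L) = 4·8·6/6 - 4·6³/(6·8) = 14 kN·m
Load 2 — applied couple M₀=-15 kN·m at a=2 m (b=L-a=6):
  M_2 = M₀x/L - M₀  [x>a] = (-15)·6/8 - (-15) = 15/4 kN·m
Load 3 — uniform load w=2 kN/m over full span:
  M_3 = wx(L-x)/2 = 2·6·(8-6)/2 = 12 kN·m
Superposition: M = Σ M_i = 119/4 kN·m ≈ 29.750000 kN·m

M(6) = 119/4 kN·m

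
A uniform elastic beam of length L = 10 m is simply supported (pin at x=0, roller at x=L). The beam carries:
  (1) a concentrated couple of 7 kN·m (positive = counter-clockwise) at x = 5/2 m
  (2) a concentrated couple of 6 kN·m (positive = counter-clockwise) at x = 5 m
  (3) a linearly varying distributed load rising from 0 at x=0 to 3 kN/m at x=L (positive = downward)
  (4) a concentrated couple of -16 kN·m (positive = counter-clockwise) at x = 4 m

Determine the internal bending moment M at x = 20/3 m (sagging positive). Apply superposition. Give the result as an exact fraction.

M(20/3) = 527/27 kN·m

Load 1 — applied couple M₀=7 kN·m at a=5/2 m (b=L-a=15/2):
  M_1 = M₀x/L - M₀  [x>a] = 7·(20/3)/10 - 7 = -7/3 kN·m
Load 2 — applied couple M₀=6 kN·m at a=5 m (b=L-a=5):
  M_2 = M₀x/L - M₀  [x>a] = 6·(20/3)/10 - 6 = -2 kN·m
Load 3 — triangular load w₀=3 kN/m (0→w₀ over full span):
  M_3 = w₀Lx/6 - w₀x³/(6L) = 3·10·(20/3)/6 - 3·(20/3)³/(6·10) = 500/27 kN·m
Load 4 — applied couple M₀=-16 kN·m at a=4 m (b=L-a=6):
  M_4 = M₀x/L - M₀  [x>a] = (-16)·(20/3)/10 - (-16) = 16/3 kN·m
Superposition: M = Σ M_i = 527/27 kN·m ≈ 19.518519 kN·m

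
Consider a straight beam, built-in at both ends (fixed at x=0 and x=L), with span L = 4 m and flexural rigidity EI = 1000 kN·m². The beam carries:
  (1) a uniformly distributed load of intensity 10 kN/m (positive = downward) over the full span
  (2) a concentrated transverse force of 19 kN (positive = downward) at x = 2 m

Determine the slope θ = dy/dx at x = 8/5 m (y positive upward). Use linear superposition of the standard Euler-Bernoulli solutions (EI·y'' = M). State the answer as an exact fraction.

Load 1 — uniform load w=10 kN/m over full span:
  θ_1 = -wx(L-x)(L-2x)/(12EI) = -10·(8/5)·(4-(8/5))·(4-2·(8/5))/(12·1000) = -8/3125 rad
Load 2 — point force P=19 kN at a=2 m (b=L-a=2):
  θ_2 = -Pb²x(2aL-(3a+b)x)/(2L³EI)  [x≤a] = -19·2²·(8/5)·(2·2·4-(3·2+2)·(8/5))/(2·4³·1000) = -19/6250 rad
Superposition: θ = Σ θ_i = -7/1250 rad ≈ -0.005600 rad

θ(8/5) = -7/1250 rad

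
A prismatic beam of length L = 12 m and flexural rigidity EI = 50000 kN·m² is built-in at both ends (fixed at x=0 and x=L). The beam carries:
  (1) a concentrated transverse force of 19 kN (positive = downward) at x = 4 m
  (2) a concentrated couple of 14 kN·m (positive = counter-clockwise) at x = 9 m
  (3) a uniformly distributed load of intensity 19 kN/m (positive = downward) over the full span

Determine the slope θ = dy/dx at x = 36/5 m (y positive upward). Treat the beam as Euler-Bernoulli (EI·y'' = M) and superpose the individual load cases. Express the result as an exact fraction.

θ(36/5) = 19771/6250000 rad

Load 1 — point force P=19 kN at a=4 m (b=L-a=8):
  θ_1 = Pa²(L-x)(2bL-(3b+a)(L-x))/(2L³EI)  [x>a] = 19·4²·(12-(36/5))·(2·8·12-(3·8+4)·(12-(36/5)))/(2·12³·50000) = 38/78125 rad
Load 2 — applied couple M₀=14 kN·m at a=9 m (b=L-a=3):
  θ_2 = (R_Ax²/2 - M_Ax)/EI  [x≤a] with R_A=21/16, M_A=35/8 = ((21/16)·(36/5)²/2 - (35/8)·(36/5))/50000 = 63/1250000 rad
Load 3 — uniform load w=19 kN/m over full span:
  θ_3 = -wx(L-x)(L-2x)/(12EI) = -19·(36/5)·(12-(36/5))·(12-2·(36/5))/(12·50000) = 1026/390625 rad
Superposition: θ = Σ θ_i = 19771/6250000 rad ≈ 0.003163 rad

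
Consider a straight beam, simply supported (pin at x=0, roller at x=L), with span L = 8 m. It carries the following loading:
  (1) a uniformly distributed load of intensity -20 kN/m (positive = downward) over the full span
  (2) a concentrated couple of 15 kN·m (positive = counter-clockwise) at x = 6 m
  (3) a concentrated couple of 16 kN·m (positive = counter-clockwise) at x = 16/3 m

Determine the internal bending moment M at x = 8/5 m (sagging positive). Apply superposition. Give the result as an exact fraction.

M(8/5) = -481/5 kN·m

Load 1 — uniform load w=-20 kN/m over full span:
  M_1 = wx(L-x)/2 = (-20)·(8/5)·(8-(8/5))/2 = -512/5 kN·m
Load 2 — applied couple M₀=15 kN·m at a=6 m (b=L-a=2):
  M_2 = M₀x/L  [x≤a] = 15·(8/5)/8 = 3 kN·m
Load 3 — applied couple M₀=16 kN·m at a=16/3 m (b=L-a=8/3):
  M_3 = M₀x/L  [x≤a] = 16·(8/5)/8 = 16/5 kN·m
Superposition: M = Σ M_i = -481/5 kN·m ≈ -96.200000 kN·m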